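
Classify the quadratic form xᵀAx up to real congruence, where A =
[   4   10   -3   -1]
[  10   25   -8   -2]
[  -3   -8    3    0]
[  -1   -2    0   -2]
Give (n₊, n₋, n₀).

step 0: pivot 4 → sign +
step 1: pivot 3/4 → sign +
step 2: pivot -1/3 → sign −
step 3: pivot -3 → sign −
signature = (2, 2, 0)

Answer: (2, 2, 0)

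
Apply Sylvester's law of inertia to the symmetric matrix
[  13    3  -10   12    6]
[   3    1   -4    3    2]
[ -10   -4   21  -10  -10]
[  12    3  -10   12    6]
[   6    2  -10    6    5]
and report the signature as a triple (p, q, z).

step 0: pivot 13 → sign +
step 1: pivot 4/13 → sign +
step 2: pivot 4 → sign +
step 3: pivot 11/16 → sign +
step 4: pivot -1/11 → sign −
signature = (4, 1, 0)

Answer: (4, 1, 0)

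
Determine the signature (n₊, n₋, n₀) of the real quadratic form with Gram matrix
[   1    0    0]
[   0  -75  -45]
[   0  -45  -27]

step 0: pivot 1 → sign +
step 1: pivot -75 → sign −
step 2: row/col 2 already zero → sign 0
signature = (1, 1, 1)

Answer: (1, 1, 1)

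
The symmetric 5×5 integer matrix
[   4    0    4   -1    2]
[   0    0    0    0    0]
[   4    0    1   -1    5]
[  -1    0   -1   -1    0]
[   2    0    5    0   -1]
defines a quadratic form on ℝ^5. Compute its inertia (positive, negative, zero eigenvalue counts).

Answer: (2, 2, 1)

Derivation:
step 0: pivot 4 → sign +
step 1: pivot -3 → sign −
step 2: pivot -5/4 → sign −
step 3: pivot 6/5 → sign +
step 4: row/col 4 already zero → sign 0
signature = (2, 2, 1)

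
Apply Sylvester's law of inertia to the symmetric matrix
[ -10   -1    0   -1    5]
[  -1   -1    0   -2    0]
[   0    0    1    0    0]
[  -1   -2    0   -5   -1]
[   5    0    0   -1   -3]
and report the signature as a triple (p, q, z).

step 0: pivot -10 → sign −
step 1: pivot -9/10 → sign −
step 2: pivot 1 → sign +
step 3: pivot -8/9 → sign −
step 4: row/col 4 already zero → sign 0
signature = (1, 3, 1)

Answer: (1, 3, 1)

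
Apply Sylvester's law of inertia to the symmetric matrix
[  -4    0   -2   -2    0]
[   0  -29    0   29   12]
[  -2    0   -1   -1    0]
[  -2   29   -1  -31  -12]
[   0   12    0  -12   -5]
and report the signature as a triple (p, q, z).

step 0: pivot -4 → sign −
step 1: pivot -29 → sign −
step 2: pivot -1 → sign −
step 3: pivot -1/29 → sign −
step 4: row/col 4 already zero → sign 0
signature = (0, 4, 1)

Answer: (0, 4, 1)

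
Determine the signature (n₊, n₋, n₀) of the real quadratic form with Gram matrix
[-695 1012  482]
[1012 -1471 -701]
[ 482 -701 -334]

Answer: (2, 1, 0)

Derivation:
step 0: pivot -695 → sign −
step 1: pivot 1799/695 → sign +
step 2: pivot 3/1799 → sign +
signature = (2, 1, 0)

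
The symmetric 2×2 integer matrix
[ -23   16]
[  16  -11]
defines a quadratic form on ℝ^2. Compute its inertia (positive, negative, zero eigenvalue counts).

step 0: pivot -23 → sign −
step 1: pivot 3/23 → sign +
signature = (1, 1, 0)

Answer: (1, 1, 0)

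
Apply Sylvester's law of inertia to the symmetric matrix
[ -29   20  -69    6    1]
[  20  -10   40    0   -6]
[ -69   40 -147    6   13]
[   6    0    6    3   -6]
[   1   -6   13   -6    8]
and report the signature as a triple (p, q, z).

Answer: (3, 2, 0)

Derivation:
step 0: pivot -29 → sign −
step 1: pivot 110/29 → sign +
step 2: pivot 2 → sign +
step 3: pivot -3/11 → sign −
step 4: pivot 3/5 → sign +
signature = (3, 2, 0)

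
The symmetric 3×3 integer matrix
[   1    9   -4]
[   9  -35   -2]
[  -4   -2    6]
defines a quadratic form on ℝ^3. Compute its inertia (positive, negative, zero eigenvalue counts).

Answer: (1, 2, 0)

Derivation:
step 0: pivot 1 → sign +
step 1: pivot -116 → sign −
step 2: pivot -1/29 → sign −
signature = (1, 2, 0)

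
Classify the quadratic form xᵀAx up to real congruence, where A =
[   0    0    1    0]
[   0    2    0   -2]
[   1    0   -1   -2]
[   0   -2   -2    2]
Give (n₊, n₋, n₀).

Answer: (2, 1, 1)

Derivation:
step 0: pivot 2 → sign +
step 1: pivot -1 → sign −
step 2: pivot 1 → sign +
step 3: row/col 3 already zero → sign 0
signature = (2, 1, 1)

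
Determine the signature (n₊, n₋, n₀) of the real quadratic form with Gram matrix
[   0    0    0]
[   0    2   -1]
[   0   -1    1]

step 0: pivot 2 → sign +
step 1: pivot 1/2 → sign +
step 2: row/col 2 already zero → sign 0
signature = (2, 0, 1)

Answer: (2, 0, 1)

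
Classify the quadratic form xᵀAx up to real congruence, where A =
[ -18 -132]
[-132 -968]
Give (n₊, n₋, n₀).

step 0: pivot -18 → sign −
step 1: row/col 1 already zero → sign 0
signature = (0, 1, 1)

Answer: (0, 1, 1)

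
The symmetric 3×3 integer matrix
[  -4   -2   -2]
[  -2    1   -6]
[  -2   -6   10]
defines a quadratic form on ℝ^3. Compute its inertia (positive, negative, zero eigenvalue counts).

step 0: pivot -4 → sign −
step 1: pivot 2 → sign +
step 2: pivot -3/2 → sign −
signature = (1, 2, 0)

Answer: (1, 2, 0)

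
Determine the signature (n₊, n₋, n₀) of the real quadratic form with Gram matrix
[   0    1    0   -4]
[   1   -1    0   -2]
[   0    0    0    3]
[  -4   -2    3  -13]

Answer: (2, 2, 0)

Derivation:
step 0: pivot -1 → sign −
step 1: pivot 1 → sign +
step 2: pivot -45 → sign −
step 3: pivot 1/5 → sign +
signature = (2, 2, 0)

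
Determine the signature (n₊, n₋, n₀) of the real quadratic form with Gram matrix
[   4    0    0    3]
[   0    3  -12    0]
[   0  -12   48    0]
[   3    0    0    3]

Answer: (3, 0, 1)

Derivation:
step 0: pivot 4 → sign +
step 1: pivot 3 → sign +
step 2: pivot 3/4 → sign +
step 3: row/col 3 already zero → sign 0
signature = (3, 0, 1)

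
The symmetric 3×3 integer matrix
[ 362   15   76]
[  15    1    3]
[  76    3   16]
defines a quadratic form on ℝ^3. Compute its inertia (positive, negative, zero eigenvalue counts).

step 0: pivot 362 → sign +
step 1: pivot 137/362 → sign +
step 2: pivot -2/137 → sign −
signature = (2, 1, 0)

Answer: (2, 1, 0)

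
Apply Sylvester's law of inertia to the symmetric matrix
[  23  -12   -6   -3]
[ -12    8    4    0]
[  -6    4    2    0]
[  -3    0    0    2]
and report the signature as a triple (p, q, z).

step 0: pivot 23 → sign +
step 1: pivot 40/23 → sign +
step 2: pivot 1/5 → sign +
step 3: row/col 3 already zero → sign 0
signature = (3, 0, 1)

Answer: (3, 0, 1)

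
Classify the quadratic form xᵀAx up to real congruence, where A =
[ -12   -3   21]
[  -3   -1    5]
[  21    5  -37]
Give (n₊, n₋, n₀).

step 0: pivot -12 → sign −
step 1: pivot -1/4 → sign −
step 2: row/col 2 already zero → sign 0
signature = (0, 2, 1)

Answer: (0, 2, 1)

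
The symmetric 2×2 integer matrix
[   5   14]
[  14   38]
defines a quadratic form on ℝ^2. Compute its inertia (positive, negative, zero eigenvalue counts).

Answer: (1, 1, 0)

Derivation:
step 0: pivot 5 → sign +
step 1: pivot -6/5 → sign −
signature = (1, 1, 0)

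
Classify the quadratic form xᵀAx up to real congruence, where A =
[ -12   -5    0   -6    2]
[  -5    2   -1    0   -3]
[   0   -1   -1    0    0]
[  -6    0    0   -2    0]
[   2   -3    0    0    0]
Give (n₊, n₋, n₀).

Answer: (2, 3, 0)

Derivation:
step 0: pivot -12 → sign −
step 1: pivot 49/12 → sign +
step 2: pivot -61/49 → sign −
step 3: pivot -14/61 → sign −
step 4: pivot 6/7 → sign +
signature = (2, 3, 0)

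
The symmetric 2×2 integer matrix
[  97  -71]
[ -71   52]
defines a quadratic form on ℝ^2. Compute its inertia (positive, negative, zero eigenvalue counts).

step 0: pivot 97 → sign +
step 1: pivot 3/97 → sign +
signature = (2, 0, 0)

Answer: (2, 0, 0)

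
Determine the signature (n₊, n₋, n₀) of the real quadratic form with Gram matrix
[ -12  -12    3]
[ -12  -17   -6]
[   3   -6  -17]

step 0: pivot -12 → sign −
step 1: pivot -5 → sign −
step 2: pivot -1/20 → sign −
signature = (0, 3, 0)

Answer: (0, 3, 0)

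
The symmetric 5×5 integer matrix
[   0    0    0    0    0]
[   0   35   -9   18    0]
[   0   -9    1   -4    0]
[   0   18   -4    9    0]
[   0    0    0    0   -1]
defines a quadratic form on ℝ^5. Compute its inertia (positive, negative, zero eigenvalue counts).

step 0: pivot 35 → sign +
step 1: pivot -46/35 → sign −
step 2: pivot 1/23 → sign +
step 3: pivot -1 → sign −
step 4: row/col 4 already zero → sign 0
signature = (2, 2, 1)

Answer: (2, 2, 1)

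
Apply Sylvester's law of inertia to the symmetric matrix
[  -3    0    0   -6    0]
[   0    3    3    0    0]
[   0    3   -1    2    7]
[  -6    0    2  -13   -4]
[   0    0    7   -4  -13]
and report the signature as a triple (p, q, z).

step 0: pivot -3 → sign −
step 1: pivot 3 → sign +
step 2: pivot -4 → sign −
step 3: pivot -3/4 → sign −
step 4: pivot 1/3 → sign +
signature = (2, 3, 0)

Answer: (2, 3, 0)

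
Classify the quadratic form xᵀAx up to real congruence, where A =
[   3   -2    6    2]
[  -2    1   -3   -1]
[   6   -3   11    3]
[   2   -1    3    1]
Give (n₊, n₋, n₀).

Answer: (2, 1, 1)

Derivation:
step 0: pivot 3 → sign +
step 1: pivot -1/3 → sign −
step 2: pivot 2 → sign +
step 3: row/col 3 already zero → sign 0
signature = (2, 1, 1)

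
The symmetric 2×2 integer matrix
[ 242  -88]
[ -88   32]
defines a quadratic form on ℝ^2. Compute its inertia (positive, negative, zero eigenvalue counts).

step 0: pivot 242 → sign +
step 1: row/col 1 already zero → sign 0
signature = (1, 0, 1)

Answer: (1, 0, 1)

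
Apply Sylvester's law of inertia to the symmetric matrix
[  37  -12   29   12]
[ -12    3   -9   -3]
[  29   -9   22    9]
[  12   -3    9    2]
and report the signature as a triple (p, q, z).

Answer: (1, 3, 0)

Derivation:
step 0: pivot 37 → sign +
step 1: pivot -33/37 → sign −
step 2: pivot -6/11 → sign −
step 3: pivot -1 → sign −
signature = (1, 3, 0)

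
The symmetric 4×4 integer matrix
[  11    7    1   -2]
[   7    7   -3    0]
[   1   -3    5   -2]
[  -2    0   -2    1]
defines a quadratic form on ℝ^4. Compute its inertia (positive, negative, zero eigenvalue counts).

step 0: pivot 11 → sign +
step 1: pivot 28/11 → sign +
step 2: pivot -2/7 → sign −
step 3: row/col 3 already zero → sign 0
signature = (2, 1, 1)

Answer: (2, 1, 1)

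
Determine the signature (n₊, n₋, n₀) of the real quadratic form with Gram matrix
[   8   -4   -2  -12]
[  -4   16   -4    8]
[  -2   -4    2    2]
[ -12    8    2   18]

Answer: (2, 1, 1)

Derivation:
step 0: pivot 8 → sign +
step 1: pivot 14 → sign +
step 2: pivot -2/7 → sign −
step 3: row/col 3 already zero → sign 0
signature = (2, 1, 1)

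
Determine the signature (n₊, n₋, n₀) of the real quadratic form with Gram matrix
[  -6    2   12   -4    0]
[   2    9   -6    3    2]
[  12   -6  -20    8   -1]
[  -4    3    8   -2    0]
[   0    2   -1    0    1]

Answer: (4, 1, 0)

Derivation:
step 0: pivot -6 → sign −
step 1: pivot 29/3 → sign +
step 2: pivot 104/29 → sign +
step 3: pivot 9/26 → sign +
step 4: pivot 1/4 → sign +
signature = (4, 1, 0)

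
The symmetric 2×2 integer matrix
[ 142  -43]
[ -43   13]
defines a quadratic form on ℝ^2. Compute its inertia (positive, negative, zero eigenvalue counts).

Answer: (1, 1, 0)

Derivation:
step 0: pivot 142 → sign +
step 1: pivot -3/142 → sign −
signature = (1, 1, 0)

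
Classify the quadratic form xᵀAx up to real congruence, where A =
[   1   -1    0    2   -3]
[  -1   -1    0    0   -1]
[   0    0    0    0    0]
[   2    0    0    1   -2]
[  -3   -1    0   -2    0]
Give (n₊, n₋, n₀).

step 0: pivot 1 → sign +
step 1: pivot -2 → sign −
step 2: pivot -1 → sign −
step 3: pivot -1 → sign −
step 4: row/col 4 already zero → sign 0
signature = (1, 3, 1)

Answer: (1, 3, 1)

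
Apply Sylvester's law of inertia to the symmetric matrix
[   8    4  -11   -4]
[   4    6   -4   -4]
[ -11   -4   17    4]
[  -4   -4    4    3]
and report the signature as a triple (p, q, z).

step 0: pivot 8 → sign +
step 1: pivot 4 → sign +
step 2: pivot 21/16 → sign +
step 3: pivot -3/7 → sign −
signature = (3, 1, 0)

Answer: (3, 1, 0)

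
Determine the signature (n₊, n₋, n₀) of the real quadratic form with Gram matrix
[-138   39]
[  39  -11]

step 0: pivot -138 → sign −
step 1: pivot 1/46 → sign +
signature = (1, 1, 0)

Answer: (1, 1, 0)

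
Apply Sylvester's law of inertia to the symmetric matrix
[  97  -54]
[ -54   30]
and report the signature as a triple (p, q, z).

Answer: (1, 1, 0)

Derivation:
step 0: pivot 97 → sign +
step 1: pivot -6/97 → sign −
signature = (1, 1, 0)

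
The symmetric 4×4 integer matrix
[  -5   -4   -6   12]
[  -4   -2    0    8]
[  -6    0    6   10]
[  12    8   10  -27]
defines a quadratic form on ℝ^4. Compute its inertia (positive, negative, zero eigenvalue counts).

step 0: pivot -5 → sign −
step 1: pivot 6/5 → sign +
step 2: pivot -6 → sign −
step 3: pivot 1/3 → sign +
signature = (2, 2, 0)

Answer: (2, 2, 0)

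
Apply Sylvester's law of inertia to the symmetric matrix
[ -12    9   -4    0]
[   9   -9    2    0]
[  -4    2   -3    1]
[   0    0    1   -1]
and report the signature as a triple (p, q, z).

step 0: pivot -12 → sign −
step 1: pivot -9/4 → sign −
step 2: pivot -11/9 → sign −
step 3: pivot -2/11 → sign −
signature = (0, 4, 0)

Answer: (0, 4, 0)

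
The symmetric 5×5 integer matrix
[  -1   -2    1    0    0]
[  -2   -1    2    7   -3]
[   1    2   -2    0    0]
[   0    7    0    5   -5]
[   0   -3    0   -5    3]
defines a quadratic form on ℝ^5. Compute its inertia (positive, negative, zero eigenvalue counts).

Answer: (2, 3, 0)

Derivation:
step 0: pivot -1 → sign −
step 1: pivot 3 → sign +
step 2: pivot -1 → sign −
step 3: pivot -34/3 → sign −
step 4: pivot 6/17 → sign +
signature = (2, 3, 0)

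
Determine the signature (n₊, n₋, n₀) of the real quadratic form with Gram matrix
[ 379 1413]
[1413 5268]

Answer: (2, 0, 0)

Derivation:
step 0: pivot 379 → sign +
step 1: pivot 3/379 → sign +
signature = (2, 0, 0)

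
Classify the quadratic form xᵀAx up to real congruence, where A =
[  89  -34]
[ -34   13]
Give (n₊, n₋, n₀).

step 0: pivot 89 → sign +
step 1: pivot 1/89 → sign +
signature = (2, 0, 0)

Answer: (2, 0, 0)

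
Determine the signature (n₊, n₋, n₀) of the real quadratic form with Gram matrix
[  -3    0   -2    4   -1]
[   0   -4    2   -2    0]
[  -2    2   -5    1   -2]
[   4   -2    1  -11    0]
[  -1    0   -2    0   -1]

step 0: pivot -3 → sign −
step 1: pivot -4 → sign −
step 2: pivot -8/3 → sign −
step 3: pivot -2 → sign −
step 4: row/col 4 already zero → sign 0
signature = (0, 4, 1)

Answer: (0, 4, 1)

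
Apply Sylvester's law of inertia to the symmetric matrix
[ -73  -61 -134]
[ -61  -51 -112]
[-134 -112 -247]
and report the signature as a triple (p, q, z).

step 0: pivot -73 → sign −
step 1: pivot -2/73 → sign −
step 2: pivot -1 → sign −
signature = (0, 3, 0)

Answer: (0, 3, 0)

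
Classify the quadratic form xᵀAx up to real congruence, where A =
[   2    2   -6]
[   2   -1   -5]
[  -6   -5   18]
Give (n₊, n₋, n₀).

Answer: (2, 1, 0)

Derivation:
step 0: pivot 2 → sign +
step 1: pivot -3 → sign −
step 2: pivot 1/3 → sign +
signature = (2, 1, 0)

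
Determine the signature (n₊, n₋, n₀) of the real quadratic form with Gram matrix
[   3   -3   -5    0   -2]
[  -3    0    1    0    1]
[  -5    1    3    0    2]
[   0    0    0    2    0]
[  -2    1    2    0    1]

step 0: pivot 3 → sign +
step 1: pivot -3 → sign −
step 2: pivot 2 → sign +
step 3: row/col 3 already zero → sign 0
step 4: row/col 4 already zero → sign 0
signature = (2, 1, 2)

Answer: (2, 1, 2)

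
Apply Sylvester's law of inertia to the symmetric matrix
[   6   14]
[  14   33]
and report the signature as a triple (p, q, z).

step 0: pivot 6 → sign +
step 1: pivot 1/3 → sign +
signature = (2, 0, 0)

Answer: (2, 0, 0)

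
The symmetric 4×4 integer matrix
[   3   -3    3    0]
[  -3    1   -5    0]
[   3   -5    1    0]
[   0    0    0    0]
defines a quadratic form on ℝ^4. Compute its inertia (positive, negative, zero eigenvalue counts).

Answer: (1, 1, 2)

Derivation:
step 0: pivot 3 → sign +
step 1: pivot -2 → sign −
step 2: row/col 2 already zero → sign 0
step 3: row/col 3 already zero → sign 0
signature = (1, 1, 2)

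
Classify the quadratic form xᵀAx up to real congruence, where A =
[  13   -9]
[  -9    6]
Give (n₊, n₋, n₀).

Answer: (1, 1, 0)

Derivation:
step 0: pivot 13 → sign +
step 1: pivot -3/13 → sign −
signature = (1, 1, 0)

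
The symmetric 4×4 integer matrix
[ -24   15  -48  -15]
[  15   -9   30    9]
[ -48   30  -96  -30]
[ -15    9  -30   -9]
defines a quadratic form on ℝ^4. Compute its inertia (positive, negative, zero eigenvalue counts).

step 0: pivot -24 → sign −
step 1: pivot 3/8 → sign +
step 2: row/col 2 already zero → sign 0
step 3: row/col 3 already zero → sign 0
signature = (1, 1, 2)

Answer: (1, 1, 2)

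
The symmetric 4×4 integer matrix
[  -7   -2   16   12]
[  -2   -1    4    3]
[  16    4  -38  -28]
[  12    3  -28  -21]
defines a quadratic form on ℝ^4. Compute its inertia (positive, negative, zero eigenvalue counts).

Answer: (0, 3, 1)

Derivation:
step 0: pivot -7 → sign −
step 1: pivot -3/7 → sign −
step 2: pivot -2/3 → sign −
step 3: row/col 3 already zero → sign 0
signature = (0, 3, 1)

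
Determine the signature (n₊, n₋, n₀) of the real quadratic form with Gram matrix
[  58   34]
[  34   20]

step 0: pivot 58 → sign +
step 1: pivot 2/29 → sign +
signature = (2, 0, 0)

Answer: (2, 0, 0)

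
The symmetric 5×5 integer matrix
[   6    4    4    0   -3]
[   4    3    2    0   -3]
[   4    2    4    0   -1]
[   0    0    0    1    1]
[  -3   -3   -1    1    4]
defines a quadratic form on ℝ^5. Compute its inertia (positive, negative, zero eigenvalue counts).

Answer: (4, 1, 0)

Derivation:
step 0: pivot 6 → sign +
step 1: pivot 1/3 → sign +
step 2: pivot 1 → sign +
step 3: pivot -3/2 → sign −
step 4: pivot 2/3 → sign +
signature = (4, 1, 0)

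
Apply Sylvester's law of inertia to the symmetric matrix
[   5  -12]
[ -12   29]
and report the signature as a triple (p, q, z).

step 0: pivot 5 → sign +
step 1: pivot 1/5 → sign +
signature = (2, 0, 0)

Answer: (2, 0, 0)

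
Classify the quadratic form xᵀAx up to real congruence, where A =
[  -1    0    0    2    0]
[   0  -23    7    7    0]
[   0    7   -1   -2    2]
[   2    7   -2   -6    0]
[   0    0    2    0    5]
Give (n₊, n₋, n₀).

Answer: (3, 2, 0)

Derivation:
step 0: pivot -1 → sign −
step 1: pivot -23 → sign −
step 2: pivot 26/23 → sign +
step 3: pivot 3/26 → sign +
step 4: pivot 1 → sign +
signature = (3, 2, 0)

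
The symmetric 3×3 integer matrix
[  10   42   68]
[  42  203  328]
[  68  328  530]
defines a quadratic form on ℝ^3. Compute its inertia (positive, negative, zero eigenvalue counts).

step 0: pivot 10 → sign +
step 1: pivot 133/5 → sign +
step 2: pivot 2/133 → sign +
signature = (3, 0, 0)

Answer: (3, 0, 0)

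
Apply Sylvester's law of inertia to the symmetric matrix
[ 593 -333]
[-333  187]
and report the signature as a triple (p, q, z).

Answer: (2, 0, 0)

Derivation:
step 0: pivot 593 → sign +
step 1: pivot 2/593 → sign +
signature = (2, 0, 0)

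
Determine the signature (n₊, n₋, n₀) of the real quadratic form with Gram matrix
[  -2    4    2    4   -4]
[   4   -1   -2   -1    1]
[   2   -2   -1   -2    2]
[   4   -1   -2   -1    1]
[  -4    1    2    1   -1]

step 0: pivot -2 → sign −
step 1: pivot 7 → sign +
step 2: pivot 3/7 → sign +
step 3: row/col 3 already zero → sign 0
step 4: row/col 4 already zero → sign 0
signature = (2, 1, 2)

Answer: (2, 1, 2)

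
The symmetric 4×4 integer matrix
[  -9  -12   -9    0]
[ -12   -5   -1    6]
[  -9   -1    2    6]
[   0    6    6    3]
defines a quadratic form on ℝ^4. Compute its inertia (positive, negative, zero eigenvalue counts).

Answer: (1, 2, 1)

Derivation:
step 0: pivot -9 → sign −
step 1: pivot 11 → sign +
step 2: pivot -3/11 → sign −
step 3: row/col 3 already zero → sign 0
signature = (1, 2, 1)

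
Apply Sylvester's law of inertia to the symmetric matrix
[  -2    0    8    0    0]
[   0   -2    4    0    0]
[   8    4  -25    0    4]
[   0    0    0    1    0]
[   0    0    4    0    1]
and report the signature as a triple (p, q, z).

Answer: (2, 3, 0)

Derivation:
step 0: pivot -2 → sign −
step 1: pivot -2 → sign −
step 2: pivot 15 → sign +
step 3: pivot 1 → sign +
step 4: pivot -1/15 → sign −
signature = (2, 3, 0)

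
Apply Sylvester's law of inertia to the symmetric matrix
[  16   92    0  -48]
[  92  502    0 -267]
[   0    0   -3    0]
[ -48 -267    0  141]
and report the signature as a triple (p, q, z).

Answer: (1, 2, 1)

Derivation:
step 0: pivot 16 → sign +
step 1: pivot -27 → sign −
step 2: pivot -3 → sign −
step 3: row/col 3 already zero → sign 0
signature = (1, 2, 1)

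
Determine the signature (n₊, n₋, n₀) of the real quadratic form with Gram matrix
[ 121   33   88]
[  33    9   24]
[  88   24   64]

step 0: pivot 121 → sign +
step 1: row/col 1 already zero → sign 0
step 2: row/col 2 already zero → sign 0
signature = (1, 0, 2)

Answer: (1, 0, 2)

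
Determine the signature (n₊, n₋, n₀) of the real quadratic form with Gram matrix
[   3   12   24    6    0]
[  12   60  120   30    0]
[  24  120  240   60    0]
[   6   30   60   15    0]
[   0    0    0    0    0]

step 0: pivot 3 → sign +
step 1: pivot 12 → sign +
step 2: row/col 2 already zero → sign 0
step 3: row/col 3 already zero → sign 0
step 4: row/col 4 already zero → sign 0
signature = (2, 0, 3)

Answer: (2, 0, 3)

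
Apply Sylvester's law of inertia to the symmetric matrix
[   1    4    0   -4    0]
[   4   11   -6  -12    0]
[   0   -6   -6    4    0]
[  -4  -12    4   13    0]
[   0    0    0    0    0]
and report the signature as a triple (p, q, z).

step 0: pivot 1 → sign +
step 1: pivot -5 → sign −
step 2: pivot 6/5 → sign +
step 3: pivot -1/3 → sign −
step 4: row/col 4 already zero → sign 0
signature = (2, 2, 1)

Answer: (2, 2, 1)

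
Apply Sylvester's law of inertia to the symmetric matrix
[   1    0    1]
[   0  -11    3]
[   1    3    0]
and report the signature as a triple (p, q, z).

step 0: pivot 1 → sign +
step 1: pivot -11 → sign −
step 2: pivot -2/11 → sign −
signature = (1, 2, 0)

Answer: (1, 2, 0)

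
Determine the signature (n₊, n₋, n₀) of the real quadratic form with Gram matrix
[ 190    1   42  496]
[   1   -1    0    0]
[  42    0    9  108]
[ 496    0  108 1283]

step 0: pivot 190 → sign +
step 1: pivot -191/190 → sign −
step 2: pivot -45/191 → sign −
step 3: pivot -1/5 → sign −
signature = (1, 3, 0)

Answer: (1, 3, 0)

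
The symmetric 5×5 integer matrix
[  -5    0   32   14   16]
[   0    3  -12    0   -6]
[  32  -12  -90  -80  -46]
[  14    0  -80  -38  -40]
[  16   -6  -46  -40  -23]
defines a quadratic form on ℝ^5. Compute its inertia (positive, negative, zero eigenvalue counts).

Answer: (3, 2, 0)

Derivation:
step 0: pivot -5 → sign −
step 1: pivot 3 → sign +
step 2: pivot 334/5 → sign +
step 3: pivot -30/167 → sign −
step 4: pivot 3/5 → sign +
signature = (3, 2, 0)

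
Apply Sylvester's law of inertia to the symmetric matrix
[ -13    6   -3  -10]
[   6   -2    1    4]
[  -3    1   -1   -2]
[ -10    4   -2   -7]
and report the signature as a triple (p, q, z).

step 0: pivot -13 → sign −
step 1: pivot 10/13 → sign +
step 2: pivot -1/2 → sign −
step 3: pivot 1/5 → sign +
signature = (2, 2, 0)

Answer: (2, 2, 0)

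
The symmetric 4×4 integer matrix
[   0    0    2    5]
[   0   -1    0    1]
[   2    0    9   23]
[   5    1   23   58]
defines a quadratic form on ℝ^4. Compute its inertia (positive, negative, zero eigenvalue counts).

Answer: (2, 2, 0)

Derivation:
step 0: pivot -1 → sign −
step 1: pivot 9 → sign +
step 2: pivot -4/9 → sign −
step 3: pivot 1/4 → sign +
signature = (2, 2, 0)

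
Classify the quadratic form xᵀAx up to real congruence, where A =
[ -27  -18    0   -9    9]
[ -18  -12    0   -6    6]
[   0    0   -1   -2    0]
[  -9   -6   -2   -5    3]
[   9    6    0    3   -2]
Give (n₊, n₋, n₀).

step 0: pivot -27 → sign −
step 1: pivot -1 → sign −
step 2: pivot 2 → sign +
step 3: pivot 1 → sign +
step 4: row/col 4 already zero → sign 0
signature = (2, 2, 1)

Answer: (2, 2, 1)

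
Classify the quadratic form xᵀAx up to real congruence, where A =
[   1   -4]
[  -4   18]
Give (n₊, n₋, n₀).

step 0: pivot 1 → sign +
step 1: pivot 2 → sign +
signature = (2, 0, 0)

Answer: (2, 0, 0)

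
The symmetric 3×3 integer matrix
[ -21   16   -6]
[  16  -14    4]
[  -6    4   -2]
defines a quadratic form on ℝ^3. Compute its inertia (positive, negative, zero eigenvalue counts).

Answer: (0, 3, 0)

Derivation:
step 0: pivot -21 → sign −
step 1: pivot -38/21 → sign −
step 2: pivot -2/19 → sign −
signature = (0, 3, 0)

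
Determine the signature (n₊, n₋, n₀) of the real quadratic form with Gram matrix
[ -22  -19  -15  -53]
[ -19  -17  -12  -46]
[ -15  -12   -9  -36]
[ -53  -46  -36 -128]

Answer: (1, 3, 0)

Derivation:
step 0: pivot -22 → sign −
step 1: pivot -13/22 → sign −
step 2: pivot 36/13 → sign +
step 3: pivot -1/4 → sign −
signature = (1, 3, 0)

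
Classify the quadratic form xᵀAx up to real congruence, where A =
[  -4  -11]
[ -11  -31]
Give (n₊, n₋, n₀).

step 0: pivot -4 → sign −
step 1: pivot -3/4 → sign −
signature = (0, 2, 0)

Answer: (0, 2, 0)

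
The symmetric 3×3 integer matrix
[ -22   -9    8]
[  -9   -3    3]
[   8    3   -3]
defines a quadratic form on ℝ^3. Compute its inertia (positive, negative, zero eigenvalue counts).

step 0: pivot -22 → sign −
step 1: pivot 15/22 → sign +
step 2: pivot -1/5 → sign −
signature = (1, 2, 0)

Answer: (1, 2, 0)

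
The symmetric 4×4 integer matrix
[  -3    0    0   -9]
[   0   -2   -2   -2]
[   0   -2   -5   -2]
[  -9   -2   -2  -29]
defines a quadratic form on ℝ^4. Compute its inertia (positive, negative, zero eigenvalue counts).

Answer: (0, 3, 1)

Derivation:
step 0: pivot -3 → sign −
step 1: pivot -2 → sign −
step 2: pivot -3 → sign −
step 3: row/col 3 already zero → sign 0
signature = (0, 3, 1)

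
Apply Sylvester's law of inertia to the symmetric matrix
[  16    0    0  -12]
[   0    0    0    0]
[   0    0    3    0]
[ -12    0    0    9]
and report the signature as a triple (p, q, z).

step 0: pivot 16 → sign +
step 1: pivot 3 → sign +
step 2: row/col 2 already zero → sign 0
step 3: row/col 3 already zero → sign 0
signature = (2, 0, 2)

Answer: (2, 0, 2)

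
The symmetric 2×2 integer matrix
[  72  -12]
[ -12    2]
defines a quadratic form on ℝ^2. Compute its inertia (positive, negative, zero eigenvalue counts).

step 0: pivot 72 → sign +
step 1: row/col 1 already zero → sign 0
signature = (1, 0, 1)

Answer: (1, 0, 1)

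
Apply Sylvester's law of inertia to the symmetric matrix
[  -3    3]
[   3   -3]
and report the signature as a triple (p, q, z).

Answer: (0, 1, 1)

Derivation:
step 0: pivot -3 → sign −
step 1: row/col 1 already zero → sign 0
signature = (0, 1, 1)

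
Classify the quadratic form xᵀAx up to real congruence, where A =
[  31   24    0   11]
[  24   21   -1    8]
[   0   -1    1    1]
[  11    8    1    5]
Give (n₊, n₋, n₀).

step 0: pivot 31 → sign +
step 1: pivot 75/31 → sign +
step 2: pivot 44/75 → sign +
step 3: pivot -3/44 → sign −
signature = (3, 1, 0)

Answer: (3, 1, 0)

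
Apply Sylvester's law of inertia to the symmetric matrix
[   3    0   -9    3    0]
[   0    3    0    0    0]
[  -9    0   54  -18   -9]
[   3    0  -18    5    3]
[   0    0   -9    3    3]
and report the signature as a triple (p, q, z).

step 0: pivot 3 → sign +
step 1: pivot 3 → sign +
step 2: pivot 27 → sign +
step 3: pivot -1 → sign −
step 4: row/col 4 already zero → sign 0
signature = (3, 1, 1)

Answer: (3, 1, 1)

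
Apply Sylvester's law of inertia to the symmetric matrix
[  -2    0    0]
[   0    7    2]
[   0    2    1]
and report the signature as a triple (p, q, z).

Answer: (2, 1, 0)

Derivation:
step 0: pivot -2 → sign −
step 1: pivot 7 → sign +
step 2: pivot 3/7 → sign +
signature = (2, 1, 0)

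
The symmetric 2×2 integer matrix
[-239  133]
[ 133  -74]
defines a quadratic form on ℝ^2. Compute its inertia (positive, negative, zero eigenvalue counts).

Answer: (1, 1, 0)

Derivation:
step 0: pivot -239 → sign −
step 1: pivot 3/239 → sign +
signature = (1, 1, 0)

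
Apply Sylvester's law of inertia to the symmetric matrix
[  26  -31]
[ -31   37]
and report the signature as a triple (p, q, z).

Answer: (2, 0, 0)

Derivation:
step 0: pivot 26 → sign +
step 1: pivot 1/26 → sign +
signature = (2, 0, 0)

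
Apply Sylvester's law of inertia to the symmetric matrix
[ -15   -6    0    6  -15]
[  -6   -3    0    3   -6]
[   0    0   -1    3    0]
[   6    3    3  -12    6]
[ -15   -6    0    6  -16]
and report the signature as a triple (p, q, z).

step 0: pivot -15 → sign −
step 1: pivot -3/5 → sign −
step 2: pivot -1 → sign −
step 3: pivot -1 → sign −
step 4: row/col 4 already zero → sign 0
signature = (0, 4, 1)

Answer: (0, 4, 1)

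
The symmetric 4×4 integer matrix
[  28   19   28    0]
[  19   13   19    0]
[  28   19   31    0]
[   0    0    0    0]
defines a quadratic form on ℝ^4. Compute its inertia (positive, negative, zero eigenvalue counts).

step 0: pivot 28 → sign +
step 1: pivot 3/28 → sign +
step 2: pivot 3 → sign +
step 3: row/col 3 already zero → sign 0
signature = (3, 0, 1)

Answer: (3, 0, 1)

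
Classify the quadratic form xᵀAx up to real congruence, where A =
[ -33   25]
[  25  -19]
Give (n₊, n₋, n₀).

step 0: pivot -33 → sign −
step 1: pivot -2/33 → sign −
signature = (0, 2, 0)

Answer: (0, 2, 0)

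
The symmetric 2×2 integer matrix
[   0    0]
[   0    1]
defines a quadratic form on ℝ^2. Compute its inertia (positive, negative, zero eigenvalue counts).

Answer: (1, 0, 1)

Derivation:
step 0: pivot 1 → sign +
step 1: row/col 1 already zero → sign 0
signature = (1, 0, 1)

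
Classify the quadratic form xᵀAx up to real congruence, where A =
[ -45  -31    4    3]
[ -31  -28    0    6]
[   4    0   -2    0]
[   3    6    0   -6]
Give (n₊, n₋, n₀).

Answer: (1, 3, 0)

Derivation:
step 0: pivot -45 → sign −
step 1: pivot -299/45 → sign −
step 2: pivot -150/299 → sign −
step 3: pivot 6/25 → sign +
signature = (1, 3, 0)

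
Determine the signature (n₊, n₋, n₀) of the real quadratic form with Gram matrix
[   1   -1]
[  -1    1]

Answer: (1, 0, 1)

Derivation:
step 0: pivot 1 → sign +
step 1: row/col 1 already zero → sign 0
signature = (1, 0, 1)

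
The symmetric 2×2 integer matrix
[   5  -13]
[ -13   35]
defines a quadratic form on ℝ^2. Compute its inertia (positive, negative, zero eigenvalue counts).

Answer: (2, 0, 0)

Derivation:
step 0: pivot 5 → sign +
step 1: pivot 6/5 → sign +
signature = (2, 0, 0)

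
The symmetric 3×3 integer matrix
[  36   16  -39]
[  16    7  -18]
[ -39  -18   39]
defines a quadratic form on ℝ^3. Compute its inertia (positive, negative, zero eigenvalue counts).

step 0: pivot 36 → sign +
step 1: pivot -1/9 → sign −
step 2: pivot 3/4 → sign +
signature = (2, 1, 0)

Answer: (2, 1, 0)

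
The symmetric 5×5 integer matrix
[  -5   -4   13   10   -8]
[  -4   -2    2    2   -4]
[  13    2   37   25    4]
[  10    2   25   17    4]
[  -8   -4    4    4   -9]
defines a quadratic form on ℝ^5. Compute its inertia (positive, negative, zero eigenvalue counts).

Answer: (3, 2, 0)

Derivation:
step 0: pivot -5 → sign −
step 1: pivot 6/5 → sign +
step 2: pivot 12 → sign +
step 3: pivot 1/4 → sign +
step 4: pivot -1 → sign −
signature = (3, 2, 0)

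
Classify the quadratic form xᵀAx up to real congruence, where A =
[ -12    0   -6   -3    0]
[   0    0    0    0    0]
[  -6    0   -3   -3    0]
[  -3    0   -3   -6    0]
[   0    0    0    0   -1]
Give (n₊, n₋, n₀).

Answer: (1, 3, 1)

Derivation:
step 0: pivot -12 → sign −
step 1: pivot -21/4 → sign −
step 2: pivot 3/7 → sign +
step 3: pivot -1 → sign −
step 4: row/col 4 already zero → sign 0
signature = (1, 3, 1)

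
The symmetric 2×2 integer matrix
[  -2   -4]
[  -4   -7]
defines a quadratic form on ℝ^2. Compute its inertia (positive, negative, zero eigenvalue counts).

step 0: pivot -2 → sign −
step 1: pivot 1 → sign +
signature = (1, 1, 0)

Answer: (1, 1, 0)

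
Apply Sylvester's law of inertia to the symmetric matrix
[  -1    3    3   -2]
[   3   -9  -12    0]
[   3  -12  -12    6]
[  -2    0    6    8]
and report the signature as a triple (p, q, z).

step 0: pivot -1 → sign −
step 1: pivot -3 → sign −
step 2: pivot 3 → sign +
step 3: row/col 3 already zero → sign 0
signature = (1, 2, 1)

Answer: (1, 2, 1)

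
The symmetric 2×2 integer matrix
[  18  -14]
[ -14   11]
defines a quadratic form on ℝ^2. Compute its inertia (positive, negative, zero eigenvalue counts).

Answer: (2, 0, 0)

Derivation:
step 0: pivot 18 → sign +
step 1: pivot 1/9 → sign +
signature = (2, 0, 0)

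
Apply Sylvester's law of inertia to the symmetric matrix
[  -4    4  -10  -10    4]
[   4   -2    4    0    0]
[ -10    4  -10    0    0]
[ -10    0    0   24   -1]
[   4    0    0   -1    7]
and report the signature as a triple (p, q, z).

Answer: (2, 3, 0)

Derivation:
step 0: pivot -4 → sign −
step 1: pivot 2 → sign +
step 2: pivot -3 → sign −
step 3: pivot 22/3 → sign +
step 4: pivot -1/22 → sign −
signature = (2, 3, 0)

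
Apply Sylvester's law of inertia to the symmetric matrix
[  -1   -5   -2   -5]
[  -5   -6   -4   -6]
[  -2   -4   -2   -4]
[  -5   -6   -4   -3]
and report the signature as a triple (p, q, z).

Answer: (3, 1, 0)

Derivation:
step 0: pivot -1 → sign −
step 1: pivot 19 → sign +
step 2: pivot 2/19 → sign +
step 3: pivot 3 → sign +
signature = (3, 1, 0)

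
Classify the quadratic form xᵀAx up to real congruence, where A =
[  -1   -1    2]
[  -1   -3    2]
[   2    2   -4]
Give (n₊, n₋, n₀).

step 0: pivot -1 → sign −
step 1: pivot -2 → sign −
step 2: row/col 2 already zero → sign 0
signature = (0, 2, 1)

Answer: (0, 2, 1)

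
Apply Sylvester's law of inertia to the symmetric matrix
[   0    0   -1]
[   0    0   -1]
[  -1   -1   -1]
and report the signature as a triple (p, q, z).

Answer: (1, 1, 1)

Derivation:
step 0: pivot -1 → sign −
step 1: pivot 1 → sign +
step 2: row/col 2 already zero → sign 0
signature = (1, 1, 1)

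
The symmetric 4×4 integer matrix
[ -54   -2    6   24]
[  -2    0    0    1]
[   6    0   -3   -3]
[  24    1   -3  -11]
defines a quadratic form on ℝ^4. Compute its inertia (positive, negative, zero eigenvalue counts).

Answer: (1, 3, 0)

Derivation:
step 0: pivot -54 → sign −
step 1: pivot 2/27 → sign +
step 2: pivot -3 → sign −
step 3: pivot -1/2 → sign −
signature = (1, 3, 0)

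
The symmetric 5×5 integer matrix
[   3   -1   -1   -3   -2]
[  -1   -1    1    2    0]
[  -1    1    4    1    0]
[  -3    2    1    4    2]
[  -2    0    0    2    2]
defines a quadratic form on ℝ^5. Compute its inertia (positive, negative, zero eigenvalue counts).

step 0: pivot 3 → sign +
step 1: pivot -4/3 → sign −
step 2: pivot 4 → sign +
step 3: pivot 27/16 → sign +
step 4: pivot 2/3 → sign +
signature = (4, 1, 0)

Answer: (4, 1, 0)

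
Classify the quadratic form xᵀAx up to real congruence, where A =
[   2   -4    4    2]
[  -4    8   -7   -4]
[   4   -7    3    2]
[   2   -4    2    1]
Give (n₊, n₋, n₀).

Answer: (2, 2, 0)

Derivation:
step 0: pivot 2 → sign +
step 1: pivot -5 → sign −
step 2: pivot 1/5 → sign +
step 3: pivot -1 → sign −
signature = (2, 2, 0)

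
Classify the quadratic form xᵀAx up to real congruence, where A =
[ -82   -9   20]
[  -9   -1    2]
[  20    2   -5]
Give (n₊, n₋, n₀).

Answer: (1, 2, 0)

Derivation:
step 0: pivot -82 → sign −
step 1: pivot -1/82 → sign −
step 2: pivot 3 → sign +
signature = (1, 2, 0)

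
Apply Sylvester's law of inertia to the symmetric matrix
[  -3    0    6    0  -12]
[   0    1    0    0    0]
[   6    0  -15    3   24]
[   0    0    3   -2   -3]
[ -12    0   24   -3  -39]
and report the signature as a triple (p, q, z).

Answer: (2, 2, 1)

Derivation:
step 0: pivot -3 → sign −
step 1: pivot 1 → sign +
step 2: pivot -3 → sign −
step 3: pivot 1 → sign +
step 4: row/col 4 already zero → sign 0
signature = (2, 2, 1)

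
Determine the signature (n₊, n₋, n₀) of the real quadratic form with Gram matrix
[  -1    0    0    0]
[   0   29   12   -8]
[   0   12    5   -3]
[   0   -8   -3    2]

step 0: pivot -1 → sign −
step 1: pivot 29 → sign +
step 2: pivot 1/29 → sign +
step 3: pivot -3 → sign −
signature = (2, 2, 0)

Answer: (2, 2, 0)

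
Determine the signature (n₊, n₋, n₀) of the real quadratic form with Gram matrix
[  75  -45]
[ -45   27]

Answer: (1, 0, 1)

Derivation:
step 0: pivot 75 → sign +
step 1: row/col 1 already zero → sign 0
signature = (1, 0, 1)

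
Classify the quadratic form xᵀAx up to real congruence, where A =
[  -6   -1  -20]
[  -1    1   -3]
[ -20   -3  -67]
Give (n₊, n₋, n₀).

step 0: pivot -6 → sign −
step 1: pivot 7/6 → sign +
step 2: pivot -3/7 → sign −
signature = (1, 2, 0)

Answer: (1, 2, 0)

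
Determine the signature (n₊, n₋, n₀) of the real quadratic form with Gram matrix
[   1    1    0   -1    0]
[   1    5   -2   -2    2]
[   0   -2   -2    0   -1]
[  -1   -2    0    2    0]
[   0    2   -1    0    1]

Answer: (3, 2, 0)

Derivation:
step 0: pivot 1 → sign +
step 1: pivot 4 → sign +
step 2: pivot -3 → sign −
step 3: pivot 5/6 → sign +
step 4: pivot -3/10 → sign −
signature = (3, 2, 0)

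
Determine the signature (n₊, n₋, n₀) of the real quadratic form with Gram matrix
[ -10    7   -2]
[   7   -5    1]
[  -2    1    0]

Answer: (1, 2, 0)

Derivation:
step 0: pivot -10 → sign −
step 1: pivot -1/10 → sign −
step 2: pivot 2 → sign +
signature = (1, 2, 0)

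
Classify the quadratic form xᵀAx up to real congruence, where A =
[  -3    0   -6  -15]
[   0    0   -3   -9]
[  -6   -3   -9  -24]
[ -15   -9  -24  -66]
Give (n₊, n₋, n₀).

step 0: pivot -3 → sign −
step 1: pivot 3 → sign +
step 2: pivot -3 → sign −
step 3: row/col 3 already zero → sign 0
signature = (1, 2, 1)

Answer: (1, 2, 1)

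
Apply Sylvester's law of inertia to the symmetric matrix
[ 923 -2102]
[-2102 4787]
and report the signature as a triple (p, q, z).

step 0: pivot 923 → sign +
step 1: pivot -3/923 → sign −
signature = (1, 1, 0)

Answer: (1, 1, 0)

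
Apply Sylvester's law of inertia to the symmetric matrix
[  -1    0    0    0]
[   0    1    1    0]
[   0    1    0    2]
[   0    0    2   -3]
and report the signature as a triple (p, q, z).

step 0: pivot -1 → sign −
step 1: pivot 1 → sign +
step 2: pivot -1 → sign −
step 3: pivot 1 → sign +
signature = (2, 2, 0)

Answer: (2, 2, 0)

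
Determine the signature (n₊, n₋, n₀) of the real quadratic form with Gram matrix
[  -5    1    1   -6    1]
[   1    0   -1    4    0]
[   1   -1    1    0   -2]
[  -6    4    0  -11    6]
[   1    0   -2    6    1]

Answer: (3, 2, 0)

Derivation:
step 0: pivot -5 → sign −
step 1: pivot 1/5 → sign +
step 2: pivot -2 → sign −
step 3: pivot 7 → sign +
step 4: pivot 3/14 → sign +
signature = (3, 2, 0)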